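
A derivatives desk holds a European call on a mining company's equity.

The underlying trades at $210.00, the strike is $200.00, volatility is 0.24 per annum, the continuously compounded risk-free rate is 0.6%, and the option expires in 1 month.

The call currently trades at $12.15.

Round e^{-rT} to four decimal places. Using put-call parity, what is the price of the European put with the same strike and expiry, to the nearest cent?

e^(−rT) = e^(−0.006·0.08333) = 0.9995
Put-call parity: C − P = S − K·e^(−rT) = 210 − 200·0.9995 = 210 − 199.9000 = 10.1000
P = C − (C − P) = 12.15 − (10.1000) = 2.0500

$2.05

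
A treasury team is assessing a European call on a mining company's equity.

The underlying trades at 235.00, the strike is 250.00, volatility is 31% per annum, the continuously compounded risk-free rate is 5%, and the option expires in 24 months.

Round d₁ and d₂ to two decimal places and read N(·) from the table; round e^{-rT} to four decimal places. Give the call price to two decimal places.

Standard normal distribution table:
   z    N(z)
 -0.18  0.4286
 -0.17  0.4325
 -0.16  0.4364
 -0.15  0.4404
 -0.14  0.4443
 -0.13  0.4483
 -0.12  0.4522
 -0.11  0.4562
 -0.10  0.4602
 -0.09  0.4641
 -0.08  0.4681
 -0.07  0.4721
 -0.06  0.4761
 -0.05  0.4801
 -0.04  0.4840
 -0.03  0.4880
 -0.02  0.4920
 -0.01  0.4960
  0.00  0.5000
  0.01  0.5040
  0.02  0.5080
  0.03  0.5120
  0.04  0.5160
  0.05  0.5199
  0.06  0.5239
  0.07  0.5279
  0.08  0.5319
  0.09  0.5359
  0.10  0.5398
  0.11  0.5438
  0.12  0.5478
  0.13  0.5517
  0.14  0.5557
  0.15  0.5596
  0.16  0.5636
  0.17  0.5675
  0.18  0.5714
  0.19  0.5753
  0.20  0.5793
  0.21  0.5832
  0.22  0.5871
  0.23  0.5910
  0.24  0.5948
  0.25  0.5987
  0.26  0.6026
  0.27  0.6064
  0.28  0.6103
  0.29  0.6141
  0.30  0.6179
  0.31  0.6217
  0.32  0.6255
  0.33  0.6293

44.69

σ√T = 0.31 × 1.4142 = 0.4384
ln(S/K) + (r + σ²/2)T = ln(235/250) + (0.05 + 0.31²/2)·2 = -0.0619 + 0.1961 = 0.1342
d₁ = 0.1342 / 0.4384 = 0.3062 → 0.31
d₂ = d₁ − σ√T = 0.3062 − 0.4384 = -0.1322 → -0.13
e^(−rT) = e^(−0.05·2) = 0.9048
C = 235·N(0.31) − 250·0.9048·N(-0.13) = 235·0.6217 − 250·0.9048·0.4483 = 146.0995 − 101.4055 = 44.6940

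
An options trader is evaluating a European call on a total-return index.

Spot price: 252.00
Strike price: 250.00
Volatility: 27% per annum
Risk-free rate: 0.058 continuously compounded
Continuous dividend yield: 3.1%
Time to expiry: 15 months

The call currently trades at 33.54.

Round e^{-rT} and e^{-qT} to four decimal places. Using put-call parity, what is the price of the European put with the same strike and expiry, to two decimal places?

e^(−qT) = e^(−0.031·1.25) = 0.9620;  e^(−rT) = e^(−0.058·1.25) = 0.9301
Put-call parity: C − P = S·e^(−qT) − K·e^(−rT) = 252·0.9620 − 250·0.9301 = 242.4240 − 232.5250 = 9.8990
P = C − (C − P) = 33.54 − (9.8990) = 23.6410

23.64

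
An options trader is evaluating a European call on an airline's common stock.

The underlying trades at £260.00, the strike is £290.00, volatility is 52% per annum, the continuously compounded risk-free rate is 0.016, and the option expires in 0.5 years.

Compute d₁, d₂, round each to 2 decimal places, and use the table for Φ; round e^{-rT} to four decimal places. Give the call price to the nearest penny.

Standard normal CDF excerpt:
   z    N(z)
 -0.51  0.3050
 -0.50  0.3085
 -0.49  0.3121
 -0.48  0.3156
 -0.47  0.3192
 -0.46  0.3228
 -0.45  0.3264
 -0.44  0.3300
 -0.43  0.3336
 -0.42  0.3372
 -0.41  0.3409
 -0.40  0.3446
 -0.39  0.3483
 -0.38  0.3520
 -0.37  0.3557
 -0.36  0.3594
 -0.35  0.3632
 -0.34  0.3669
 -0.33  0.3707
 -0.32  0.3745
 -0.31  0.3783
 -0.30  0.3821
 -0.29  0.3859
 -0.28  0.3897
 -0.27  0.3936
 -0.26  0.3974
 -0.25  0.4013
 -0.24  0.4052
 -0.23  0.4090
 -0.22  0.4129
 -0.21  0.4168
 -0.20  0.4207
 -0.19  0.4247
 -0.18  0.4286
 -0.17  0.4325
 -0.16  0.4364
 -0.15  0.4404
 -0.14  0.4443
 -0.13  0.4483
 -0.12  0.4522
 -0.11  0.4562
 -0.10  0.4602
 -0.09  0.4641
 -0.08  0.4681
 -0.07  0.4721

£27.80

T = 0.5;  σ√T = 0.3677
d₁ = [ln(260/290) + (0.016 + 0.52²/2)·0.5] / 0.3677 = [-0.1092 + 0.0756] / 0.3677 = -0.0914 which rounds to -0.09
d₂ = d₁ − σ√T = -0.0914 − 0.3677 = -0.4591 which rounds to -0.46
e^(−rT) = e^(−0.016·0.5) = 0.9920
C = 260·N(-0.09) − 290·0.9920·N(-0.46) = 260·0.4641 − 290·0.9920·0.3228 = 120.6660 − 92.8631 = 27.8029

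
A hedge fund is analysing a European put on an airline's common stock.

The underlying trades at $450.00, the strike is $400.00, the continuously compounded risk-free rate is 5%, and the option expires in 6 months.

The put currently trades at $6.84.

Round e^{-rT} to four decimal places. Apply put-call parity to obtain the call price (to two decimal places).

$66.72

e^(−rT) = e^(−0.05·0.5) = 0.9753
Put-call parity: C − P = S − K·e^(−rT) = 450 − 400·0.9753 = 450 − 390.1200 = 59.8800
C = P + (C − P) = 6.84 + (59.8800) = 66.7200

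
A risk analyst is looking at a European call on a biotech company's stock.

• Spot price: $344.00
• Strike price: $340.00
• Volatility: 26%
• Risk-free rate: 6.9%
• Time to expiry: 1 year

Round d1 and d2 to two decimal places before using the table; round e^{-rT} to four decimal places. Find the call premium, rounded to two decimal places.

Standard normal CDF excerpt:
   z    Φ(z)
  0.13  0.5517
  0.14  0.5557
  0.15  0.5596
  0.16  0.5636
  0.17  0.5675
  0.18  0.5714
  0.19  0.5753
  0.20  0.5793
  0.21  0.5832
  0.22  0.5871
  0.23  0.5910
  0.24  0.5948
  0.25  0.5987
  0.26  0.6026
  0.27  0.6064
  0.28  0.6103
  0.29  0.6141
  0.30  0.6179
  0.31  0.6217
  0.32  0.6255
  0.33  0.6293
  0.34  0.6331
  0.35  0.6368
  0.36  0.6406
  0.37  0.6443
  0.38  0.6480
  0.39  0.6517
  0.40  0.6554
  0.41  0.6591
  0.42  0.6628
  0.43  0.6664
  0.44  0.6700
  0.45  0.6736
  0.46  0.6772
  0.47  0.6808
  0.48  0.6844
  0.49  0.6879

T = 1;  σ√T = 0.2600
d₁ = [ln(344/340) + (0.069 + 0.26²/2)·1] / 0.2600 = [0.0117 + 0.1028] / 0.2600 = 0.4404 which rounds to 0.44
d₂ = d₁ − σ√T = 0.4404 − 0.2600 = 0.1804 which rounds to 0.18
exp(−rT) = exp(−0.069·1) = 0.9333
N(d₁) = N(0.44) = 0.6700;  N(d₂) = N(0.18) = 0.5714
C = 344·0.6700 − 340·0.9333·0.5714 = 230.4800 − 181.3178 = 49.1622

$49.16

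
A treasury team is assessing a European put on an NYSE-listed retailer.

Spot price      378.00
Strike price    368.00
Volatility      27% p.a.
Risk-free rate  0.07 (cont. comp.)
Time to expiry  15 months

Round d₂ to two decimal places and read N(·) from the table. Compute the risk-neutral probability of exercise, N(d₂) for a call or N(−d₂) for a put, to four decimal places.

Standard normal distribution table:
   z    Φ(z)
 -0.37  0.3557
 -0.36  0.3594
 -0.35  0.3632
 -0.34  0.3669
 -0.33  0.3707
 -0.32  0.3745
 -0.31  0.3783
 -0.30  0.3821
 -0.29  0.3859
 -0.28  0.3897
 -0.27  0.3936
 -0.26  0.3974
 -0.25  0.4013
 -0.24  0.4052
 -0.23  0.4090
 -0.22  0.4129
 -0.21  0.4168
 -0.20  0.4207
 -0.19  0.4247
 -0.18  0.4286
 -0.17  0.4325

0.4090

σ√T = 0.27·√1.25 = 0.3019
d₁ = [ln(378/368) + (0.07 + 0.27²/2)·1.25] / 0.3019 = [0.0268 + 0.1331] / 0.3019 = 0.5296 which rounds to 0.53
d₂ = d₁ − σ√T = 0.5296 − 0.3019 = 0.2277 which rounds to 0.23
Pr(exercise) under Q = N(−d₂) = N(-0.23) = 0.4090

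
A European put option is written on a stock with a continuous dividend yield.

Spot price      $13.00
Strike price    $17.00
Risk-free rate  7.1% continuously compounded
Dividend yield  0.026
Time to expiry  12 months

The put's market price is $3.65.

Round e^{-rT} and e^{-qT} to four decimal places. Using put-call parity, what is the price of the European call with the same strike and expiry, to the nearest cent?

$0.48

exp(−qT) = exp(−0.026·1) = 0.9743;  exp(−rT) = exp(−0.071·1) = 0.9315
Put-call parity: C − P = S·e^(−qT) − K·e^(−rT) = 13·0.9743 − 17·0.9315 = 12.6659 − 15.8355 = -3.1696
C = P + (C − P) = 3.65 + (-3.1696) = 0.4804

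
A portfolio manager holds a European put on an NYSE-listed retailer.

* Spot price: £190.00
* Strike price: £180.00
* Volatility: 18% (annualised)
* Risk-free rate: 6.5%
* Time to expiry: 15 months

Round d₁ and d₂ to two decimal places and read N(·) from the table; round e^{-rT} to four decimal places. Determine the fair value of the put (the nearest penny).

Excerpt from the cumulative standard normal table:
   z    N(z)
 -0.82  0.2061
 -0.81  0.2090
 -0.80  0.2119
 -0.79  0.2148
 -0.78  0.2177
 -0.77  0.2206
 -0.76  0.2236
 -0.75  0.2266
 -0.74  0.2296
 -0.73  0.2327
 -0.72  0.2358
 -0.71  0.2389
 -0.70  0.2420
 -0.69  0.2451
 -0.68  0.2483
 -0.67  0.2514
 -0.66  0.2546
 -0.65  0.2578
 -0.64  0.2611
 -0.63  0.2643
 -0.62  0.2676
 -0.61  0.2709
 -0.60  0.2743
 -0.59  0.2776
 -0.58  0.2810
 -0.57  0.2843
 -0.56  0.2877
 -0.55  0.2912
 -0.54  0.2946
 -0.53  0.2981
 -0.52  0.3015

T = 1.25;  σ√T = 0.2012
d₁ = [ln(190/180) + (0.065 + 0.18²/2)·1.25] / 0.2012 = [0.0541 + 0.1015] / 0.2012 = 0.7730 → 0.77
d₂ = d₁ − σ√T = 0.7730 − 0.2012 = 0.5718 → 0.57
exp(−rT) = exp(−0.065·1.25) = 0.9220
P = 180·0.9220·N(-0.57) − 190·N(-0.77) = 180·0.9220·0.2843 − 190·0.2206 = 47.1824 − 41.9140 = 5.2684

£5.27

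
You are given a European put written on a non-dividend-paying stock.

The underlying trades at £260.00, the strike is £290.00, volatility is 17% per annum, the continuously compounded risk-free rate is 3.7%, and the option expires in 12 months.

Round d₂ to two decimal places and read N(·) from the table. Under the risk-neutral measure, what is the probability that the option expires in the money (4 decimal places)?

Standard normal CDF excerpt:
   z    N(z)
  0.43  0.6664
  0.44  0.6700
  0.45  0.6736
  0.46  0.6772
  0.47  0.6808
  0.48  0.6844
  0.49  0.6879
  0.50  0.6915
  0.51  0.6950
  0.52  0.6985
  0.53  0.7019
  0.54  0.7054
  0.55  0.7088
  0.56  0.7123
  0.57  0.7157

T = 1;  σ√T = 0.1700
ln(S/K) + (r + σ²/2)T = ln(260/290) + (0.037 + 0.17²/2)·1 = -0.1092 + 0.0515 = -0.0577
d₁ = -0.0577 / 0.1700 = -0.3397 ⇒ -0.34
d₂ = d₁ − σ√T = -0.3397 − 0.1700 = -0.5097 ⇒ -0.51
Pr(exercise) under Q = N(−d₂) = N(0.51) = 0.6950

0.6950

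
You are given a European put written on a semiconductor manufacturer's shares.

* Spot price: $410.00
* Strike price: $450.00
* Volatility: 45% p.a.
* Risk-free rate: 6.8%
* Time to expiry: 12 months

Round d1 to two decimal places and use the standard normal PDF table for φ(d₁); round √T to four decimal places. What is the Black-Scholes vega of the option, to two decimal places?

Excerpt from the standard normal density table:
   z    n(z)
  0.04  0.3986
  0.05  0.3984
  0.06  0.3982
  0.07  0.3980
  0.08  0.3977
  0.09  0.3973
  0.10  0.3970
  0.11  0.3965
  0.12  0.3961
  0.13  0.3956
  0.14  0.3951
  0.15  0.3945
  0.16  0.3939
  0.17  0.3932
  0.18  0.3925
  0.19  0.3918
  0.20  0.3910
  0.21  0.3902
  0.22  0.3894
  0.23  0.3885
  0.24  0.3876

T = 1;  σ√T = 0.4500
d₁ = [ln(410/450) + (0.068 + ½·0.45²)·1] / (σ√T) = (-0.0931 + 0.1693) / 0.4500 = 0.1692 which rounds to 0.17
√T = √1 = 1.0000
φ(d₁) = φ(0.17) = 0.3932
vega = S·φ(d₁)·√T = 410·0.3932·1.0000 = 161.2120

161.21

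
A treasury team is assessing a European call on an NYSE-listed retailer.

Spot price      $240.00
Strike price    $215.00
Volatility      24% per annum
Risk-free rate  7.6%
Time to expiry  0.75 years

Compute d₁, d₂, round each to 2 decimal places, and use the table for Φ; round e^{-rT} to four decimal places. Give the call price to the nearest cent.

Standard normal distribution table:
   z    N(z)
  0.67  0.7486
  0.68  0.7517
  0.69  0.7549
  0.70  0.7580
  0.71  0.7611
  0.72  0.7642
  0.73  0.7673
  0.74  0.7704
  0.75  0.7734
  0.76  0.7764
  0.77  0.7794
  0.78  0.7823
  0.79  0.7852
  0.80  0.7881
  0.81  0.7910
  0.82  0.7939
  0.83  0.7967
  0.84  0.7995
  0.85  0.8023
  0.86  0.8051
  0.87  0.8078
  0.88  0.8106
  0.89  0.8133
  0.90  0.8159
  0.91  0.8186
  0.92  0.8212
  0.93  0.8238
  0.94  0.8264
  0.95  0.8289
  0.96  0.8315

$42.52

T = 0.75;  σ√T = 0.2078
d₁ = [ln(240/215) + (0.076 + ½·0.24²)·0.75] / (σ√T) = (0.1100 + 0.0786) / 0.2078 = 0.9074 which rounds to 0.91
d₂ = 0.9074 − 0.2078 = 0.6996 which rounds to 0.70
e^(−rT) = e^(−0.076·0.75) = 0.9446
C = 240·N(0.91) − 215·0.9446·N(0.70) = 240·0.8186 − 215·0.9446·0.7580 = 196.4640 − 153.9415 = 42.5225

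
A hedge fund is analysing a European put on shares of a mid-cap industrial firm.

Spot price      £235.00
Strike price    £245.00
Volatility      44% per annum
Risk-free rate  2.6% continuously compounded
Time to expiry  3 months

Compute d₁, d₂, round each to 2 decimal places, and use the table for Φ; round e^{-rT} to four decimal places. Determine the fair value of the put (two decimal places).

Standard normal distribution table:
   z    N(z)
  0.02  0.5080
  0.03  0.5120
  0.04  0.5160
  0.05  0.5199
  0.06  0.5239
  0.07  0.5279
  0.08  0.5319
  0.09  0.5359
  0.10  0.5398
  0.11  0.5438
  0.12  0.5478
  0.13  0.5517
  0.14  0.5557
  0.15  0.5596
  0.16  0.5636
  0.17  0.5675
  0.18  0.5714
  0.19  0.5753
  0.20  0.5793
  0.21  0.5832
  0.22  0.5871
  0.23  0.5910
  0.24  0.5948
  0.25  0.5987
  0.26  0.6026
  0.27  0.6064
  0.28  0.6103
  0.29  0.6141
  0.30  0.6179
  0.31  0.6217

T = 0.25;  σ√T = 0.2200
d₁ = [ln(235/245) + (0.026 + 0.44²/2)·0.25] / 0.2200 = [-0.0417 + 0.0307] / 0.2200 = -0.0499 ≈ -0.05
d₂ = d₁ − σ√T = -0.0499 − 0.2200 = -0.2699 ≈ -0.27
exp(−rT) = exp(−0.026·0.25) = 0.9935
P = 245·0.9935·N(0.27) − 235·N(0.05) = 245·0.9935·0.6064 − 235·0.5199 = 147.6023 − 122.1765 = 25.4258

£25.43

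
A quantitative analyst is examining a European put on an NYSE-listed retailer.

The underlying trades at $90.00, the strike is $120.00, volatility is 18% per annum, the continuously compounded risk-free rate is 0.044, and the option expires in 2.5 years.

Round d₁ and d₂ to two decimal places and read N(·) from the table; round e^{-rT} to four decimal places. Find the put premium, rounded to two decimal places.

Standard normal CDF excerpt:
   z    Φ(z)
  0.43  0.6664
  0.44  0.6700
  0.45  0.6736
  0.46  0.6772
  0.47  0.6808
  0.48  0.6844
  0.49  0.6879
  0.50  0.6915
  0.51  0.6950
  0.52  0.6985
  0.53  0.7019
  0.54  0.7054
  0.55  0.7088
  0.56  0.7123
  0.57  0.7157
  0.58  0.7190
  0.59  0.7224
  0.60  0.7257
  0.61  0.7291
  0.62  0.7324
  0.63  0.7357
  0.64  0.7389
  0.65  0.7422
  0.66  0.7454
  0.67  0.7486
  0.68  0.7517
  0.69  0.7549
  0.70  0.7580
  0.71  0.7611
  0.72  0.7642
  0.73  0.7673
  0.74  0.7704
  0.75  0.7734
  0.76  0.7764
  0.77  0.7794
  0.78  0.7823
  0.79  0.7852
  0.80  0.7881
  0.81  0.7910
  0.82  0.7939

T = 2.5;  σ√T = 0.2846
ln(S/K) + (r + σ²/2)T = ln(90/120) + (0.044 + 0.18²/2)·2.5 = -0.2877 + 0.1505 = -0.1372
d₁ = -0.1372 / 0.2846 = -0.4820 which rounds to -0.48
d₂ = d₁ − σ√T = -0.4820 − 0.2846 = -0.7666 which rounds to -0.77
exp(−rT) = exp(−0.044·2.5) = 0.8958
N(−d₂) = N(0.77) = 0.7794;  N(−d₁) = N(0.48) = 0.6844
P = 120·0.8958·0.7794 − 90·0.6844 = 83.7824 − 61.5960 = 22.1864

$22.19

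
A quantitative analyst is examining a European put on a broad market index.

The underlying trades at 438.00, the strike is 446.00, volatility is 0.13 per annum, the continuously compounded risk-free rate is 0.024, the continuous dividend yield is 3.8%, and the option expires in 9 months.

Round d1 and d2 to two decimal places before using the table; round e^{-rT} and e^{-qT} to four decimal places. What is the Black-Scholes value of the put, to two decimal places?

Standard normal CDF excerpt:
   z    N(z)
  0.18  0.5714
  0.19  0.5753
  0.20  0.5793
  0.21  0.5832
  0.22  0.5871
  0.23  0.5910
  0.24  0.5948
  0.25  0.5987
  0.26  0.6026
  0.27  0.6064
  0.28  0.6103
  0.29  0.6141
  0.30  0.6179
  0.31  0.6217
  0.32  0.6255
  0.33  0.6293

25.74

T = 0.75;  σ√T = 0.1126
d₁ = [ln(438/446) + (0.024 − 0.038 + 0.13²/2)·0.75] / 0.1126 = [-0.0181 − 0.0042] / 0.1126 = -0.1977 which rounds to -0.20
d₂ = d₁ − σ√T = -0.1977 − 0.1126 = -0.3103 which rounds to -0.31
e^(−qT) = e^(−0.038·0.75) = 0.9719;  e^(−rT) = e^(−0.024·0.75) = 0.9822
P = 446·0.9822·N(0.31) − 438·0.9719·N(0.20) = 446·0.9822·0.6217 − 438·0.9719·0.5793 = 272.3426 − 246.6035 = 25.7392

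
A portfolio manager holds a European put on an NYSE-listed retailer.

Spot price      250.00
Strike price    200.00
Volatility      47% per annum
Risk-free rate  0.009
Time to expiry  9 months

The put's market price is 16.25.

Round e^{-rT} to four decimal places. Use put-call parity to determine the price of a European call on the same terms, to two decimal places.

exp(−rT) = exp(−0.009·0.75) = 0.9933
Put-call parity: C − P = S − K·e^(−rT) = 250 − 200·0.9933 = 250 − 198.6600 = 51.3400
C = P + (C − P) = 16.25 + (51.3400) = 67.5900

67.59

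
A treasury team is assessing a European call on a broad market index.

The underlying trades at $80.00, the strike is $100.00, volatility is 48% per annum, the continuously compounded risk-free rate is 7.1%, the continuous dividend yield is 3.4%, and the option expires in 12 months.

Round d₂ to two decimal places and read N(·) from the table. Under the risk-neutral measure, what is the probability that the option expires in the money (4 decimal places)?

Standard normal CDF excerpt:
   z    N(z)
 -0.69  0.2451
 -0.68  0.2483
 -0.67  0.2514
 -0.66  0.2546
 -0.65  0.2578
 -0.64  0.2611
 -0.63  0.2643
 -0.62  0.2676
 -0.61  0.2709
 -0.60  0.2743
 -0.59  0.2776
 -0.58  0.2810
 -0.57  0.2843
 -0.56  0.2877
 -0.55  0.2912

σ√T = 0.48 × 1.0000 = 0.4800
ln(S/K) + (r − q + σ²/2)T = ln(80/100) + (0.071 − 0.034 + 0.48²/2)·1 = -0.2231 + 0.1522 = -0.0709
d₁ = -0.0709 / 0.4800 = -0.1478 ≈ -0.15
d₂ = d₁ − σ√T = -0.1478 − 0.4800 = -0.6278 ≈ -0.63
Pr(exercise) under Q = N(d₂) = 0.2643

0.2643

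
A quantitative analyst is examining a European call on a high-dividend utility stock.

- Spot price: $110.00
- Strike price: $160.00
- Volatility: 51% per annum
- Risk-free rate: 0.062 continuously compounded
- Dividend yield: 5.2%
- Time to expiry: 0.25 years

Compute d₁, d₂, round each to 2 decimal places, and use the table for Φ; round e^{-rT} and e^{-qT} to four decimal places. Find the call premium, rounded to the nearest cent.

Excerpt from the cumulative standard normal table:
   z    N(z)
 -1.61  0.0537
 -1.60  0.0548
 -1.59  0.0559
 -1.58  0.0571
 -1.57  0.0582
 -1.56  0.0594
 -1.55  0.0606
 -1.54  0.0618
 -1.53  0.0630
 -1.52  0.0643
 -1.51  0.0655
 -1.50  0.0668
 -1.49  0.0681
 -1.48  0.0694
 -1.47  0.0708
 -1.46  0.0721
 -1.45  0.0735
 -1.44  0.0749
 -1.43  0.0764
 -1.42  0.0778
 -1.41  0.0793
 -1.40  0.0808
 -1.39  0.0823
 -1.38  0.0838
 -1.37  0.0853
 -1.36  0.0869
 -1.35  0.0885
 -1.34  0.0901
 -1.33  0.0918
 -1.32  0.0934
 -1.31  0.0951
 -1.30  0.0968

σ√T = 0.51 × 0.5000 = 0.2550
d₁ = [ln(110/160) + (0.062 − 0.052 + 0.51²/2)·0.25] / 0.2550 = [-0.3747 + 0.0350] / 0.2550 = -1.3321 ≈ -1.33
d₂ = d₁ − σ√T = -1.3321 − 0.2550 = -1.5871 ≈ -1.59
exp(−qT) = exp(−0.052·0.25) = 0.9871;  exp(−rT) = exp(−0.062·0.25) = 0.9846
N(d₁) = N(-1.33) = 0.0918;  N(d₂) = N(-1.59) = 0.0559
C = 110·0.9871·0.0918 − 160·0.9846·0.0559 = 9.9677 − 8.8063 = 1.1615

$1.16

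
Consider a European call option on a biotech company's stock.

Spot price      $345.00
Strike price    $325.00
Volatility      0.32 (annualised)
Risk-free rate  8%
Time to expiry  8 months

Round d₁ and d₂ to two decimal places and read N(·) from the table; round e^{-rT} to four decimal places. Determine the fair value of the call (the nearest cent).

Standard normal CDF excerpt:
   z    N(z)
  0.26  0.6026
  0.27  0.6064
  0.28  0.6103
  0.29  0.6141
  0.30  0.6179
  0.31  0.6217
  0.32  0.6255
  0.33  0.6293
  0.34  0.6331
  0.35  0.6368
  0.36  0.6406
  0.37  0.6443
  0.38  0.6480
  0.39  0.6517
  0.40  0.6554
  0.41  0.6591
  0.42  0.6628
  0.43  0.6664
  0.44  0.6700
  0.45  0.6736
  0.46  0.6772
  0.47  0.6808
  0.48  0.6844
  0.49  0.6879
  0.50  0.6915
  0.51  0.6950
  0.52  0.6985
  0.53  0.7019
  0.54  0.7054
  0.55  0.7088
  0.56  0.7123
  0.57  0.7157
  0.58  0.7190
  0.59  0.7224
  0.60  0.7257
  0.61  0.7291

$55.35

T = 0.6667;  σ√T = 0.2613
ln(S/K) + (r + σ²/2)T = ln(345/325) + (0.08 + 0.32²/2)·0.6667 = 0.0597 + 0.0875 = 0.1472
d₁ = 0.1472 / 0.2613 = 0.5633 ≈ 0.56
d₂ = d₁ − σ√T = 0.5633 − 0.2613 = 0.3020 ≈ 0.30
e^(−rT) = e^(−0.08·0.6667) = 0.9481
C = 345·N(0.56) − 325·0.9481·N(0.30) = 345·0.7123 − 325·0.9481·0.6179 = 245.7435 − 190.3951 = 55.3484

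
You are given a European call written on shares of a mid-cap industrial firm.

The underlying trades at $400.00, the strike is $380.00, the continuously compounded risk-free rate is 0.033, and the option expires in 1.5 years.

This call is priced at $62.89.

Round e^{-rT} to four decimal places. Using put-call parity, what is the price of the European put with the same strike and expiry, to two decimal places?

e^(−rT) = e^(−0.033·1.5) = 0.9517
Put-call parity: C − P = S − K·e^(−rT) = 400 − 380·0.9517 = 400 − 361.6460 = 38.3540
P = C − (C − P) = 62.89 − (38.3540) = 24.5360

$24.54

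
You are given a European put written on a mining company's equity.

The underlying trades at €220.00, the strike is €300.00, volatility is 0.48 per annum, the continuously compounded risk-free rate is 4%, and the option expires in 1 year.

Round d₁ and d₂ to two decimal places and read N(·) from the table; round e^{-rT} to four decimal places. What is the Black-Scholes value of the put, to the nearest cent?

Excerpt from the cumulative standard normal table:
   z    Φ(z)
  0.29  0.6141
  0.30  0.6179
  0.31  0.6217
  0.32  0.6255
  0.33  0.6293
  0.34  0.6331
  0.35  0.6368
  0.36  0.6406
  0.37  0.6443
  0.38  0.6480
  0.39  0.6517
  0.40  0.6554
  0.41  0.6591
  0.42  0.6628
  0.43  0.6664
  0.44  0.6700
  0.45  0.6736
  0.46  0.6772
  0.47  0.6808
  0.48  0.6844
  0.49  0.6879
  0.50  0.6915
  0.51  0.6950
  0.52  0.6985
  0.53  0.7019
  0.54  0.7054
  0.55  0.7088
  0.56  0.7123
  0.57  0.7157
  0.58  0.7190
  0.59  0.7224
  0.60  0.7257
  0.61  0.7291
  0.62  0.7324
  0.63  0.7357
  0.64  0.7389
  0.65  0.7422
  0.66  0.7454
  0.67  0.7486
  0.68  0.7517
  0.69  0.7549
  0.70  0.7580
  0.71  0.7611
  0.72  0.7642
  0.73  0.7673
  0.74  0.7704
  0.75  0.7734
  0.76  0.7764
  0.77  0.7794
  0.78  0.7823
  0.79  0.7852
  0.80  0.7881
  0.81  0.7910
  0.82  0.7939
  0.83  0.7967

€89.55

T = 1;  σ√T = 0.4800
ln(S/K) + (r + σ²/2)T = ln(220/300) + (0.04 + 0.48²/2)·1 = -0.3102 + 0.1552 = -0.1550
d₁ = -0.1550 / 0.4800 = -0.3228 which rounds to -0.32
d₂ = d₁ − σ√T = -0.3228 − 0.4800 = -0.8028 which rounds to -0.80
exp(−rT) = exp(−0.04·1) = 0.9608
N(−d₂) = N(0.80) = 0.7881;  N(−d₁) = N(0.32) = 0.6255
P = 300·0.9608·0.7881 − 220·0.6255 = 227.1619 − 137.6100 = 89.5519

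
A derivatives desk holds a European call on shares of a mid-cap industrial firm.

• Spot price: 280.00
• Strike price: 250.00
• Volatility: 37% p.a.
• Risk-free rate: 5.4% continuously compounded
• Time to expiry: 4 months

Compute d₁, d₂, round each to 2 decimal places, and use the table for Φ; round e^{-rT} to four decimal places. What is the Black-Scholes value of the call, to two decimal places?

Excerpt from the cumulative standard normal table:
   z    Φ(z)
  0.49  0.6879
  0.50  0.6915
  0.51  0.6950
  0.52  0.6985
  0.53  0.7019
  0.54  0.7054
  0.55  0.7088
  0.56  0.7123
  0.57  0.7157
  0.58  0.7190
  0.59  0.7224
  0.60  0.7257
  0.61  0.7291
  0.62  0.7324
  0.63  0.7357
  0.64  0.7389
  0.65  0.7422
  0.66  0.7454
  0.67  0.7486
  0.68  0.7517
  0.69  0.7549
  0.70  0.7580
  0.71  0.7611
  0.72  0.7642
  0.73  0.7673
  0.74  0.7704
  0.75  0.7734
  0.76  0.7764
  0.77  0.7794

σ√T = 0.37 × 0.5774 = 0.2136
d₁ = [ln(280/250) + (0.054 + 0.37²/2)·0.3333] / 0.2136 = [0.1133 + 0.0408] / 0.2136 = 0.7216 → 0.72
d₂ = d₁ − σ√T = 0.7216 − 0.2136 = 0.5080 → 0.51
e^(−rT) = e^(−0.054·0.3333) = 0.9822
C = 280·N(0.72) − 250·0.9822·N(0.51) = 280·0.7642 − 250·0.9822·0.6950 = 213.9760 − 170.6572 = 43.3188

43.32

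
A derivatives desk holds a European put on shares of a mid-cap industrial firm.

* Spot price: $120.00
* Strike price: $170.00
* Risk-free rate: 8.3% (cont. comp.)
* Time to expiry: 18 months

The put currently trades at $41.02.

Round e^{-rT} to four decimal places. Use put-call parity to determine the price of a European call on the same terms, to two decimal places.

e^(−rT) = e^(−0.083·1.5) = 0.8829
Put-call parity: C − P = S − K·e^(−rT) = 120 − 170·0.8829 = 120 − 150.0930 = -30.0930
C = P + (C − P) = 41.02 + (-30.0930) = 10.9270

$10.93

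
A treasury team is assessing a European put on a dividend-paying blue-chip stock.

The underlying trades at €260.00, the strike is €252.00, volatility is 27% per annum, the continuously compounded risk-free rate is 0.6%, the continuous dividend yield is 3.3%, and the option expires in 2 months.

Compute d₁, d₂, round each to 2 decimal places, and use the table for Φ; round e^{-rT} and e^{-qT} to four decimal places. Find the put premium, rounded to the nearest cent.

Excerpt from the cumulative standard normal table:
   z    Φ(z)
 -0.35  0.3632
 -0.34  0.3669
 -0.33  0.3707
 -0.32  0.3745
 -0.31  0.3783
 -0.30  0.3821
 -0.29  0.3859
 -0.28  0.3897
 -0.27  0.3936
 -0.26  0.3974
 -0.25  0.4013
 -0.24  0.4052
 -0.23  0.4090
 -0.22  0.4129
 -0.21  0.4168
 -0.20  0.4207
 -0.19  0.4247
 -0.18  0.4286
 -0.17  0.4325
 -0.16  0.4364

σ√T = 0.27 × 0.4082 = 0.1102
ln(S/K) + (r − q + σ²/2)T = ln(260/252) + (0.006 − 0.033 + 0.27²/2)·0.1667 = 0.0313 + 0.0016 = 0.0328
d₁ = 0.0328 / 0.1102 = 0.2978 which rounds to 0.30
d₂ = d₁ − σ√T = 0.2978 − 0.1102 = 0.1876 which rounds to 0.19
e^(−qT) = e^(−0.033·0.1667) = 0.9945;  e^(−rT) = e^(−0.006·0.1667) = 0.9990
P = 252·0.9990·N(-0.19) − 260·0.9945·N(-0.30) = 252·0.9990·0.4247 − 260·0.9945·0.3821 = 106.9174 − 98.7996 = 8.1178

€8.12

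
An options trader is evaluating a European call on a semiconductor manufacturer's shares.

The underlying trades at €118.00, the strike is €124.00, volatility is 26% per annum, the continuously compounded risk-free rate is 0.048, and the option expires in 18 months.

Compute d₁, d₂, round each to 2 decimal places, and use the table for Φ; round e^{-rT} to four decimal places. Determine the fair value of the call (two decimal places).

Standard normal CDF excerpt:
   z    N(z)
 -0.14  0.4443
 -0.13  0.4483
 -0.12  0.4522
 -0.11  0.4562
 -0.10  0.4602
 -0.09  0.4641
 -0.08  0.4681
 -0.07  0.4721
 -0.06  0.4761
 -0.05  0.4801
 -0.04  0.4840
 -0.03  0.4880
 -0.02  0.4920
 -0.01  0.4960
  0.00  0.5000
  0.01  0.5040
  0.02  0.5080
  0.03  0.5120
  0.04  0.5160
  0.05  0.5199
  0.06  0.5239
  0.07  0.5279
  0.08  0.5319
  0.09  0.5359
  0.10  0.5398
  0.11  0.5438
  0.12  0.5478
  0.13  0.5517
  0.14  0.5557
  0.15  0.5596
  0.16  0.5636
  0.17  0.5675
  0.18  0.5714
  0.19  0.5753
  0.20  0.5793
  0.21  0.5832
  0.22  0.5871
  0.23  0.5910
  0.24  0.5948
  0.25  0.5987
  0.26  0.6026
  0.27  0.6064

€16.19

σ√T = 0.26·√1.5 = 0.3184
d₁ = [ln(118/124) + (0.048 + 0.26²/2)·1.5] / 0.3184 = [-0.0496 + 0.1227] / 0.3184 = 0.2296 which rounds to 0.23
d₂ = d₁ − σ√T = 0.2296 − 0.3184 = -0.0889 which rounds to -0.09
exp(−rT) = exp(−0.048·1.5) = 0.9305
N(d₁) = N(0.23) = 0.5910;  N(d₂) = N(-0.09) = 0.4641
C = 118·0.5910 − 124·0.9305·0.4641 = 69.7380 − 53.5488 = 16.1892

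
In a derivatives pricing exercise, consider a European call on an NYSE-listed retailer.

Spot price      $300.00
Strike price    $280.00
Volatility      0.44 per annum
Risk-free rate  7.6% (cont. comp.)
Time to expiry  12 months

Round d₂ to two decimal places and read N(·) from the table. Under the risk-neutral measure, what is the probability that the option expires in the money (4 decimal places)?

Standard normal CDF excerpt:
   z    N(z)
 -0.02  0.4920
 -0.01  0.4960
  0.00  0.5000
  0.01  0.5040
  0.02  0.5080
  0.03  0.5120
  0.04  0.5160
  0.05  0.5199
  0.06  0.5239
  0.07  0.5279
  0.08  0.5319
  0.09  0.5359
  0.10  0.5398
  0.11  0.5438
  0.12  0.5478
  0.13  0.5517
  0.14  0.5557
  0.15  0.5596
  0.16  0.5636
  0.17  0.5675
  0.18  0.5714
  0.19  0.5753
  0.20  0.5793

T = 1;  σ√T = 0.4400
d₁ = [ln(300/280) + (0.076 + ½·0.44²)·1] / (σ√T) = (0.0690 + 0.1728) / 0.4400 = 0.5495 ≈ 0.55
d₂ = 0.5495 − 0.4400 = 0.1095 ≈ 0.11
Risk-neutral Pr[S_T > K] = N(d₂) = N(0.11) = 0.5438

0.5438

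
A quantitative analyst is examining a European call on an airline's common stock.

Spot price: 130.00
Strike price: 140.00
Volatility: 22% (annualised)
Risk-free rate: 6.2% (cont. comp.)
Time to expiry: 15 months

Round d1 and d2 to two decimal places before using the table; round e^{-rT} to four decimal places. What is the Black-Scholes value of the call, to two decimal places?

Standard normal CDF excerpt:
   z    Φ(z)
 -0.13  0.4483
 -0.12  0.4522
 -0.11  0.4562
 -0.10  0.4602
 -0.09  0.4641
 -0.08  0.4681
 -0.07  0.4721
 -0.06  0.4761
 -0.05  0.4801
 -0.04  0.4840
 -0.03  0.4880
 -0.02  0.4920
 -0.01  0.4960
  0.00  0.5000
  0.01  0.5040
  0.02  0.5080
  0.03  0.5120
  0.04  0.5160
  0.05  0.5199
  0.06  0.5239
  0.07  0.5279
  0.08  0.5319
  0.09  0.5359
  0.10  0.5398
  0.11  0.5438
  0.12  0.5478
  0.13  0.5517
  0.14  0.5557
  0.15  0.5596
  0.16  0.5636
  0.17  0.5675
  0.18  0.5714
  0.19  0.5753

13.14

σ√T = 0.22·√1.25 = 0.2460
d₁ = [ln(130/140) + (0.062 + 0.22²/2)·1.25] / 0.2460 = [-0.0741 + 0.1077] / 0.2460 = 0.1368 which rounds to 0.14
d₂ = d₁ − σ√T = 0.1368 − 0.2460 = -0.1092 which rounds to -0.11
e^(−rT) = e^(−0.062·1.25) = 0.9254
N(d₁) = N(0.14) = 0.5557;  N(d₂) = N(-0.11) = 0.4562
C = 130·0.5557 − 140·0.9254·0.4562 = 72.2410 − 59.1034 = 13.1376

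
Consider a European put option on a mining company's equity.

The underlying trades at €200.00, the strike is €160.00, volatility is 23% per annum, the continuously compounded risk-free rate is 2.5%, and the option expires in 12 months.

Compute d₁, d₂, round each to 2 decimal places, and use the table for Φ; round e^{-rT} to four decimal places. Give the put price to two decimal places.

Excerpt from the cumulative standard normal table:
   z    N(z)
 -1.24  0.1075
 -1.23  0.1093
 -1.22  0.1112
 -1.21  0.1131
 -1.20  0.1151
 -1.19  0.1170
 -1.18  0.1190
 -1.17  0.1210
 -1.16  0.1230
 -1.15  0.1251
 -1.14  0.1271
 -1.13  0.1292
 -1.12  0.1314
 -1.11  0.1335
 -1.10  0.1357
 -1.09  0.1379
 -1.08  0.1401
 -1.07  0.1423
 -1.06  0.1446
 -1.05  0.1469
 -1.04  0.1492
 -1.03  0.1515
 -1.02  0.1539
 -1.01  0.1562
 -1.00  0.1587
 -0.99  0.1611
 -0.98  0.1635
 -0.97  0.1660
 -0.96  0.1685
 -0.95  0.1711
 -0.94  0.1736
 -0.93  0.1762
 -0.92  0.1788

€2.89

σ√T = 0.23·√1 = 0.2300
ln(S/K) + (r + σ²/2)T = ln(200/160) + (0.025 + 0.23²/2)·1 = 0.2231 + 0.0515 = 0.2746
d₁ = 0.2746 / 0.2300 = 1.1939 → 1.19
d₂ = d₁ − σ√T = 1.1939 − 0.2300 = 0.9639 → 0.96
e^(−rT) = e^(−0.025·1) = 0.9753
N(−d₂) = N(-0.96) = 0.1685;  N(−d₁) = N(-1.19) = 0.1170
P = 160·0.9753·0.1685 − 200·0.1170 = 26.2941 − 23.4000 = 2.8941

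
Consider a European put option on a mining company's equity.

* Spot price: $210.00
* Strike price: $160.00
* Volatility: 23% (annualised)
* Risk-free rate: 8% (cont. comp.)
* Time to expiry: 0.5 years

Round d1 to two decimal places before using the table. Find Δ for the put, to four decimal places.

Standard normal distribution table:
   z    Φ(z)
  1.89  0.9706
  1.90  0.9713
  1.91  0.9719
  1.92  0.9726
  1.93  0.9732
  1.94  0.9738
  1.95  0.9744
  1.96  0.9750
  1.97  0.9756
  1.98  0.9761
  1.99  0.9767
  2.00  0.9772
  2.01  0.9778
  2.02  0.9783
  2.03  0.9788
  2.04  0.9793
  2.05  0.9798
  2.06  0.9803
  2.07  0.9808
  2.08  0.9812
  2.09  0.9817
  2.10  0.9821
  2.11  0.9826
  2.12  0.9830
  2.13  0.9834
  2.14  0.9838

σ√T = 0.23·√0.5 = 0.1626
ln(S/K) + (r + σ²/2)T = ln(210/160) + (0.08 + 0.23²/2)·0.5 = 0.2719 + 0.0532 = 0.3252
d₁ = 0.3252 / 0.1626 = 1.9993 which rounds to 2.00
N(d₁) = N(2.00) = 0.9772
Δ_put = N(d₁) − 1 = 0.9772 − 1 = -0.0228

-0.0228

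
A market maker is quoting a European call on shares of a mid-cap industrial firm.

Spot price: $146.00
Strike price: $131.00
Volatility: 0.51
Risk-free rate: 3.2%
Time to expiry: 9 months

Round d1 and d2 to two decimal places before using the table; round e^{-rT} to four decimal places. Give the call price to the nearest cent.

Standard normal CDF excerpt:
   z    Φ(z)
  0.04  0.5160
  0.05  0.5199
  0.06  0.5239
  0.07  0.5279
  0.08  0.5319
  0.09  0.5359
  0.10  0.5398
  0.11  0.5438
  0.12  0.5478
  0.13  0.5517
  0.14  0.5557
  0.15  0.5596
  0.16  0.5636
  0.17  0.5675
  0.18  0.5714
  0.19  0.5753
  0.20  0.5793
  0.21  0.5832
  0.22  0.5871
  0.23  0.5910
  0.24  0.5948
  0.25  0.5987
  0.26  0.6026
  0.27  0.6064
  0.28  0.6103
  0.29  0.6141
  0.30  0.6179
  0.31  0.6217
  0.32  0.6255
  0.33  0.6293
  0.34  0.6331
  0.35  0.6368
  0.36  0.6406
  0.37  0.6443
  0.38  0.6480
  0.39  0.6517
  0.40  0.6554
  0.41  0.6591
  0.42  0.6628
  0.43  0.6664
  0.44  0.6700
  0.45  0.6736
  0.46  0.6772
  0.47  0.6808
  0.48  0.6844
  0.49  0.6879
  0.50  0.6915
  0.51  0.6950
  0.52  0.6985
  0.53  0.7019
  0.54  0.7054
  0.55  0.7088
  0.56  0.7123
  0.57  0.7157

$33.95

T = 0.75;  σ√T = 0.4417
ln(S/K) + (r + σ²/2)T = ln(146/131) + (0.032 + 0.51²/2)·0.75 = 0.1084 + 0.1215 = 0.2299
d₁ = 0.2299 / 0.4417 = 0.5206 which rounds to 0.52
d₂ = d₁ − σ√T = 0.5206 − 0.4417 = 0.0790 which rounds to 0.08
e^(−rT) = e^(−0.032·0.75) = 0.9763
N(d₁) = N(0.52) = 0.6985;  N(d₂) = N(0.08) = 0.5319
C = 146·0.6985 − 131·0.9763·0.5319 = 101.9810 − 68.0275 = 33.9535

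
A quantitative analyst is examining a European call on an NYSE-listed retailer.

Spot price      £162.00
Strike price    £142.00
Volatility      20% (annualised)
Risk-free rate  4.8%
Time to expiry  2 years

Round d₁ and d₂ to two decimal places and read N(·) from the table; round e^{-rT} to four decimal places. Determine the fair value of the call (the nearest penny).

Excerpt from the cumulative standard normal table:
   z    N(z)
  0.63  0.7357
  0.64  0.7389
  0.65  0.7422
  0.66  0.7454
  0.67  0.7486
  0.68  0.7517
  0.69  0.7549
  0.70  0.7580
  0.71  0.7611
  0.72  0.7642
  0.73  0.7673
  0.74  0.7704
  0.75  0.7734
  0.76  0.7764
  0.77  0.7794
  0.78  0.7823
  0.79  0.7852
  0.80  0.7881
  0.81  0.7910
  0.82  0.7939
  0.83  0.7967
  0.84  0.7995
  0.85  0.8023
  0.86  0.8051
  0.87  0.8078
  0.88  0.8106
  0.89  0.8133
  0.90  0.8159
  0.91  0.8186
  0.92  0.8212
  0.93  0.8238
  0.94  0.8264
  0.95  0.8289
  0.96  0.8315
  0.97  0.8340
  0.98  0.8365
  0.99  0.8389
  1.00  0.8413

£38.12

T = 2;  σ√T = 0.2828
ln(S/K) + (r + σ²/2)T = ln(162/142) + (0.048 + 0.2²/2)·2 = 0.1318 + 0.1360 = 0.2678
d₁ = 0.2678 / 0.2828 = 0.9467 ⇒ 0.95
d₂ = d₁ − σ√T = 0.9467 − 0.2828 = 0.6639 ⇒ 0.66
exp(−rT) = exp(−0.048·2) = 0.9085
N(d₁) = N(0.95) = 0.8289;  N(d₂) = N(0.66) = 0.7454
C = 162·0.8289 − 142·0.9085·0.7454 = 134.2818 − 96.1618 = 38.1200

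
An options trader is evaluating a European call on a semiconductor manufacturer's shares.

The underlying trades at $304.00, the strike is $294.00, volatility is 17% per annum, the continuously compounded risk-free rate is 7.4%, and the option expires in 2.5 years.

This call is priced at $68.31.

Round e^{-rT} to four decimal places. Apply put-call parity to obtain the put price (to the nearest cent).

$8.65

e^(−rT) = e^(−0.074·2.5) = 0.8311
Put-call parity: C − P = S − K·e^(−rT) = 304 − 294·0.8311 = 304 − 244.3434 = 59.6566
P = C − (C − P) = 68.31 − (59.6566) = 8.6534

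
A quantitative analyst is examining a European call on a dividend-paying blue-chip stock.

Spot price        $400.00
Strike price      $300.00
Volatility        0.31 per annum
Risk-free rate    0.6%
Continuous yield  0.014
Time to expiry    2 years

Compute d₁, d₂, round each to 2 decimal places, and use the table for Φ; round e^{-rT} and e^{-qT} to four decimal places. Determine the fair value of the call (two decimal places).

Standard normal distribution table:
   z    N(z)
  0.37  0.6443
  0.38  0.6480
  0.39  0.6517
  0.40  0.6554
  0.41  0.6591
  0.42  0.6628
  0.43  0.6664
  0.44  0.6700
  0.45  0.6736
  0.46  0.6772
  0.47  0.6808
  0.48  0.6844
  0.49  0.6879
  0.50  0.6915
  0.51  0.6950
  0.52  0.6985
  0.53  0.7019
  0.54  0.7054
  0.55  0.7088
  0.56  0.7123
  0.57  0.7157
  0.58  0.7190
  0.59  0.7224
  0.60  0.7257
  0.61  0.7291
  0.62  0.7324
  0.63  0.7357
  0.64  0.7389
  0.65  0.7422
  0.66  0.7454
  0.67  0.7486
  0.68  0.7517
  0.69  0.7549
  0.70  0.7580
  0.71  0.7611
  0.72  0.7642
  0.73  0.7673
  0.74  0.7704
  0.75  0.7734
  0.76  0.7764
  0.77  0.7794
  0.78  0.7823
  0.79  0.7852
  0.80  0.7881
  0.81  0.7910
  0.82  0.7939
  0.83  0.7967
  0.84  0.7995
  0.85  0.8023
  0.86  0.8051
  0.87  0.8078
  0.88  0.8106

$116.69

σ√T = 0.31·√2 = 0.4384
d₁ = [ln(400/300) + (0.006 − 0.014 + 0.31²/2)·2] / 0.4384 = [0.2877 + 0.0801] / 0.4384 = 0.8389 ⇒ 0.84
d₂ = d₁ − σ√T = 0.8389 − 0.4384 = 0.4005 ⇒ 0.40
exp(−qT) = exp(−0.014·2) = 0.9724;  exp(−rT) = exp(−0.006·2) = 0.9881
C = 400·0.9724·N(0.84) − 300·0.9881·N(0.40) = 400·0.9724·0.7995 − 300·0.9881·0.6554 = 310.9735 − 194.2802 = 116.6933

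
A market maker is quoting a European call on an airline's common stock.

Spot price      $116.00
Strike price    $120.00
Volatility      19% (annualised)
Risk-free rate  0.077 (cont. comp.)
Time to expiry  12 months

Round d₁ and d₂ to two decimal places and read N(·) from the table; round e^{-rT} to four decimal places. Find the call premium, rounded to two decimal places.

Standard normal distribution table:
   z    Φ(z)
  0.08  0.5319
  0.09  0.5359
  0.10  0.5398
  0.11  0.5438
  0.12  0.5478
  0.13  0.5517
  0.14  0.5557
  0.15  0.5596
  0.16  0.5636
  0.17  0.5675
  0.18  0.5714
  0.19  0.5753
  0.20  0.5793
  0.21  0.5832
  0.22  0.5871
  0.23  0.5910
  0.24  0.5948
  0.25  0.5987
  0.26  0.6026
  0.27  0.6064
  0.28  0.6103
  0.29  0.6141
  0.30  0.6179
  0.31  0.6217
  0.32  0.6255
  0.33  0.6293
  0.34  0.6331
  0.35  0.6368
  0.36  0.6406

σ√T = 0.19·√1 = 0.1900
d₁ = [ln(116/120) + (0.077 + 0.19²/2)·1] / 0.1900 = [-0.0339 + 0.0950] / 0.1900 = 0.3218 ≈ 0.32
d₂ = d₁ − σ√T = 0.3218 − 0.1900 = 0.1318 ≈ 0.13
exp(−rT) = exp(−0.077·1) = 0.9259
C = 116·N(0.32) − 120·0.9259·N(0.13) = 116·0.6255 − 120·0.9259·0.5517 = 72.5580 − 61.2983 = 11.2597

$11.26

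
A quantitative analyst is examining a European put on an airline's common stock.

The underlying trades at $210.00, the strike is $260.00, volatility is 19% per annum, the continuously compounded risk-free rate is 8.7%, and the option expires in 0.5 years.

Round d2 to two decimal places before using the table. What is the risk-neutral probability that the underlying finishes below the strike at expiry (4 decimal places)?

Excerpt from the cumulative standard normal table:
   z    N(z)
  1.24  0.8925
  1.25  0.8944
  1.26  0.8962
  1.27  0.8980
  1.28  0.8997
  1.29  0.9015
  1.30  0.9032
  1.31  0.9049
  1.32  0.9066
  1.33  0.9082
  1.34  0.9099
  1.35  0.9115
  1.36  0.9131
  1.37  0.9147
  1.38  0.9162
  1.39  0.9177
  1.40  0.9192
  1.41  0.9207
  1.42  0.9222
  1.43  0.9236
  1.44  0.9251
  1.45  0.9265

0.9082

T = 0.5;  σ√T = 0.1344
ln(S/K) + (r + σ²/2)T = ln(210/260) + (0.087 + 0.19²/2)·0.5 = -0.2136 + 0.0525 = -0.1610
d₁ = -0.1610 / 0.1344 = -1.1987 → -1.20
d₂ = d₁ − σ√T = -1.1987 − 0.1344 = -1.3331 → -1.33
Risk-neutral Pr[S_T < K] = N(−d₂) = N(1.33) = 0.9082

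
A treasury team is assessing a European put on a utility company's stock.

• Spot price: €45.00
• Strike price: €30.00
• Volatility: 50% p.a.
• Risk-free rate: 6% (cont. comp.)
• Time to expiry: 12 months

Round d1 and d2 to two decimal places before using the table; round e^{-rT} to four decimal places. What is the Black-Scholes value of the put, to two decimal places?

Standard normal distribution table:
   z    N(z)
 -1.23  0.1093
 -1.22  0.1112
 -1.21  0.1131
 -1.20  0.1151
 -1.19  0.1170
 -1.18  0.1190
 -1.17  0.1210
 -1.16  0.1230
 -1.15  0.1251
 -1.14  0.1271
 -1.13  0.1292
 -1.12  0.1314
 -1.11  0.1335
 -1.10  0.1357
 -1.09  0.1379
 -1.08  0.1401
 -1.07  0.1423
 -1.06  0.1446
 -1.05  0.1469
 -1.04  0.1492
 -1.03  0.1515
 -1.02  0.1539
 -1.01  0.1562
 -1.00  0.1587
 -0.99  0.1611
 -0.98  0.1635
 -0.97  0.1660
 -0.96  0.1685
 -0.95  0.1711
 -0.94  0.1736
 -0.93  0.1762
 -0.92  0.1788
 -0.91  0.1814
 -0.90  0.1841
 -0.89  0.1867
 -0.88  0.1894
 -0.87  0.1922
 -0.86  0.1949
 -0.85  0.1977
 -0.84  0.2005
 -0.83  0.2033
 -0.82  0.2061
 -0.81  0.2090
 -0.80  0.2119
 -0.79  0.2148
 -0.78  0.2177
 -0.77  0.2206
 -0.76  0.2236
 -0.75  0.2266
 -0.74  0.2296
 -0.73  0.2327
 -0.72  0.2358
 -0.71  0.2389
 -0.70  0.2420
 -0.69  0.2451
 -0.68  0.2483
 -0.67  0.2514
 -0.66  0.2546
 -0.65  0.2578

σ√T = 0.5·√1 = 0.5000
d₁ = [ln(45/30) + (0.06 + 0.5²/2)·1] / 0.5000 = [0.4055 + 0.1850] / 0.5000 = 1.1809 ⇒ 1.18
d₂ = d₁ − σ√T = 1.1809 − 0.5000 = 0.6809 ⇒ 0.68
exp(−rT) = exp(−0.06·1) = 0.9418
P = 30·0.9418·N(-0.68) − 45·N(-1.18) = 30·0.9418·0.2483 − 45·0.1190 = 7.0155 − 5.3550 = 1.6605

€1.66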